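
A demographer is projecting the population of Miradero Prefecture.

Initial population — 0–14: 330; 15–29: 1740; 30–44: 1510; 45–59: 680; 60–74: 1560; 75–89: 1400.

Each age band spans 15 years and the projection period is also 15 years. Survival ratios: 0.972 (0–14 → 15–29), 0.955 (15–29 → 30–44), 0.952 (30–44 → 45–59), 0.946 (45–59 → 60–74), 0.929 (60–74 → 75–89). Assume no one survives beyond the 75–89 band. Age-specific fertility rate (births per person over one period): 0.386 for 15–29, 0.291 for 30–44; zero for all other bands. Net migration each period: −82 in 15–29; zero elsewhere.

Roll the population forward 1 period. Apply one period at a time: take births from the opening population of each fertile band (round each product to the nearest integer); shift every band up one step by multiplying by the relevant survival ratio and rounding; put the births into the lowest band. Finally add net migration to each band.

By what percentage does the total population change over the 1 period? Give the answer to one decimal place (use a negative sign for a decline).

[period 1]
Births: 1740 * 0.386 = 672, 1510 * 0.291 = 439 ⇒ total 1111
15–29: 330 * 0.972 = 321
30–44: 1740 * 0.955 = 1662
45–59: 1510 * 0.952 = 1438
60–74: 680 * 0.946 = 643
75–89: 1560 * 0.929 = 1449
Net migration: 15–29 − 82 → 239
End of period: [1111, 239, 1662, 1438, 643, 1449]
Total: 7220 → 6542; change = -678; percentage change = -9.4%

-9.4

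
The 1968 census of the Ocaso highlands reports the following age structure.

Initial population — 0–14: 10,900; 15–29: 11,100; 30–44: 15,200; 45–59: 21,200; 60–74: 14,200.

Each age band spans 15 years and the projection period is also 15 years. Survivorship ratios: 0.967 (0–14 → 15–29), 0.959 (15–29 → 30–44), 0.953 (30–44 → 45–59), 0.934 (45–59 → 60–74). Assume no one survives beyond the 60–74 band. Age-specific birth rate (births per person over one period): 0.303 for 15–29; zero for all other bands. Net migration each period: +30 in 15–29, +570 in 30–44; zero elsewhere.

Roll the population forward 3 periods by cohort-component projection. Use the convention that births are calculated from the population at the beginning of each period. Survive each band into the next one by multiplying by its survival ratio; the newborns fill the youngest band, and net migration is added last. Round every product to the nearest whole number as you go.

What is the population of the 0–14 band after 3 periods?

994

(Groups numbered youngest = 1 to oldest = 5.)
Period 1.
Births: 11100 * 0.303 = 3363
Group 2: 10900 * 0.967 = 10540
Group 3: 11100 * 0.959 = 10645
Group 4: 15200 * 0.953 = 14486
Group 5: 21200 * 0.934 = 19801
Net migration: Group 2 + 30 → 10570; Group 3 + 570 → 11215
Population now: 0–14=3363, 15–29=10570, 30–44=11215, 45–59=14486, 60–74=19801
Period 2.
Births: 10570 * 0.303 = 3203
Group 2: 3363 * 0.967 = 3252
Group 3: 10570 * 0.959 = 10137
Group 4: 11215 * 0.953 = 10688
Group 5: 14486 * 0.934 = 13530
Net migration: Group 2 + 30 → 3282; Group 3 + 570 → 10707
Population now: 0–14=3203, 15–29=3282, 30–44=10707, 45–59=10688, 60–74=13530
Period 3.
Births: 3282 * 0.303 = 994
Group 2: 3203 * 0.967 = 3097
Group 3: 3282 * 0.959 = 3147
Group 4: 10707 * 0.953 = 10204
Group 5: 10688 * 0.934 = 9983
Net migration: Group 2 + 30 → 3127; Group 3 + 570 → 3717
Population now: 0–14=994, 15–29=3127, 30–44=3717, 45–59=10204, 60–74=9983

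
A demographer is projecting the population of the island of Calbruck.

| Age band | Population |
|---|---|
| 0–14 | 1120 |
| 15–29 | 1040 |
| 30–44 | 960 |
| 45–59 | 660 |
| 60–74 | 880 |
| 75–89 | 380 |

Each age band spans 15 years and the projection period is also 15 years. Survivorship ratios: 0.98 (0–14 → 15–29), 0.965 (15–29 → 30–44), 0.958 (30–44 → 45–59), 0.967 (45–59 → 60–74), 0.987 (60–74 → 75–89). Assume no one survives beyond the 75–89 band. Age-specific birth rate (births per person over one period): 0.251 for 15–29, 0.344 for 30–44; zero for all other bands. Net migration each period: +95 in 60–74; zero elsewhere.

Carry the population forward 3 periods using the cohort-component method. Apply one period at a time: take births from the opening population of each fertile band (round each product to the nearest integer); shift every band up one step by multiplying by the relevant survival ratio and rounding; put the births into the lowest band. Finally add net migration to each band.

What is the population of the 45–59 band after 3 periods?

1015

Call the groups 1 to 6, youngest first.
Period 1.
Births: 1040 * 0.251 = 261, 960 * 0.344 = 330 — total 591
Group 2: 1120 * 0.98 = 1098
Group 3: 1040 * 0.965 = 1004
Group 4: 960 * 0.958 = 920
Group 5: 660 * 0.967 = 638
Group 6: 880 * 0.987 = 869
Net migration: Group 5 + 95 → 733
→ [591, 1098, 1004, 920, 733, 869]
Period 2.
Births: 1098 * 0.251 = 276, 1004 * 0.344 = 345 — total 621
Group 2: 591 * 0.98 = 579
Group 3: 1098 * 0.965 = 1060
Group 4: 1004 * 0.958 = 962
Group 5: 920 * 0.967 = 890
Group 6: 733 * 0.987 = 723
Net migration: Group 5 + 95 → 985
→ [621, 579, 1060, 962, 985, 723]
Period 3.
Births: 579 * 0.251 = 145, 1060 * 0.344 = 365 — total 510
Group 2: 621 * 0.98 = 609
Group 3: 579 * 0.965 = 559
Group 4: 1060 * 0.958 = 1015
Group 5: 962 * 0.967 = 930
Group 6: 985 * 0.987 = 972
Net migration: Group 5 + 95 → 1025
→ [510, 609, 559, 1015, 1025, 972]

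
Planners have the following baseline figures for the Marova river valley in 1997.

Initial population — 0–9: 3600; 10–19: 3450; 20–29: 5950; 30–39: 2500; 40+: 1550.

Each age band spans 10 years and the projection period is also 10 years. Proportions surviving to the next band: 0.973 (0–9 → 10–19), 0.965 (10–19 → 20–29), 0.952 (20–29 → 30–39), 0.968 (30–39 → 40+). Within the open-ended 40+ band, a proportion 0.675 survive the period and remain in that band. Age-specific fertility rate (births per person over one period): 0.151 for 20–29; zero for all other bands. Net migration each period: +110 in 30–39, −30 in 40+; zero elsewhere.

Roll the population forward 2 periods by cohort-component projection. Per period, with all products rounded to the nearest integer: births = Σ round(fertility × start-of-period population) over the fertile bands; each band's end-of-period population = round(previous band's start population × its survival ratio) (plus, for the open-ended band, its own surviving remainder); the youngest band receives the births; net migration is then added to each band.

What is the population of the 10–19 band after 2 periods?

— Period 1 —
Births: 5950 * 0.151 = 898
10–19: 3600 * 0.973 = 3503
20–29: 3450 * 0.965 = 3329
30–39: 5950 * 0.952 = 5664
40+: 2500 * 0.968 + 1550 * 0.675 = 2420 + 1046 = 3466
Net migration: 30–39 + 110 → 5774; 40+ − 30 → 3436
→ [898, 3503, 3329, 5774, 3436]
— Period 2 —
Births: 3329 * 0.151 = 503
10–19: 898 * 0.973 = 874
20–29: 3503 * 0.965 = 3380
30–39: 3329 * 0.952 = 3169
40+: 5774 * 0.968 + 3436 * 0.675 = 5589 + 2319 = 7908
Net migration: 30–39 + 110 → 3279; 40+ − 30 → 7878
→ [503, 874, 3380, 3279, 7878]

874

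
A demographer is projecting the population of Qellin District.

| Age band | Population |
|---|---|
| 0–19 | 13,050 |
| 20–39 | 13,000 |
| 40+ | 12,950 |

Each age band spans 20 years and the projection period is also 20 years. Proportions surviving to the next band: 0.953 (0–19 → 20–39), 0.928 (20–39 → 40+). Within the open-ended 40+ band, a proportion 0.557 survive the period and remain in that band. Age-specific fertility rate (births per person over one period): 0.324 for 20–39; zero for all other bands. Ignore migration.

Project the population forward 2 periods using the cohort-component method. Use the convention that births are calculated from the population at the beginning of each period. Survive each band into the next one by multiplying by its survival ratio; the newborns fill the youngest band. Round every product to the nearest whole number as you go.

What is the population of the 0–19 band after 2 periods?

4030

(Groups numbered youngest = 1 to oldest = 3.)
Period 1.
Births: 13000 * 0.324 = 4212
Group 2: 13050 * 0.953 = 12437
Group 3: 13000 * 0.928 + 12950 * 0.557 = 12064 + 7213 = 19277
End of period: [4212, 12437, 19277]
Period 2.
Births: 12437 * 0.324 = 4030
Group 2: 4212 * 0.953 = 4014
Group 3: 12437 * 0.928 + 19277 * 0.557 = 11542 + 10737 = 22279
End of period: [4030, 4014, 22279]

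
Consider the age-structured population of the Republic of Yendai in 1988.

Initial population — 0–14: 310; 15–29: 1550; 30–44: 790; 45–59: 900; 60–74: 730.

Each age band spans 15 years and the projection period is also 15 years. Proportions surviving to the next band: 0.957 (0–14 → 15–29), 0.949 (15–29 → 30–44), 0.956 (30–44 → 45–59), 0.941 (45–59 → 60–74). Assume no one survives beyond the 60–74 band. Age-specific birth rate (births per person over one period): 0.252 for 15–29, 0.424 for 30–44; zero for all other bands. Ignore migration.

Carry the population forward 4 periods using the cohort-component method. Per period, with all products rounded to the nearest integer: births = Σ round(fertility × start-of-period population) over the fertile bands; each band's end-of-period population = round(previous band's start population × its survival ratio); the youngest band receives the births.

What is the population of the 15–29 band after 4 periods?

— Period 1 —
Births: 1550 * 0.252 = 391 ; 790 * 0.424 = 335 ⇒ total 726
15–29: 310 * 0.957 = 297
30–44: 1550 * 0.949 = 1471
45–59: 790 * 0.956 = 755
60–74: 900 * 0.941 = 847
→ [726, 297, 1471, 755, 847]
— Period 2 —
Births: 297 * 0.252 = 75 ; 1471 * 0.424 = 624 ⇒ total 699
15–29: 726 * 0.957 = 695
30–44: 297 * 0.949 = 282
45–59: 1471 * 0.956 = 1406
60–74: 755 * 0.941 = 710
→ [699, 695, 282, 1406, 710]
— Period 3 —
Births: 695 * 0.252 = 175 ; 282 * 0.424 = 120 ⇒ total 295
15–29: 699 * 0.957 = 669
30–44: 695 * 0.949 = 660
45–59: 282 * 0.956 = 270
60–74: 1406 * 0.941 = 1323
→ [295, 669, 660, 270, 1323]
— Period 4 —
Births: 669 * 0.252 = 169 ; 660 * 0.424 = 280 ⇒ total 449
15–29: 295 * 0.957 = 282
30–44: 669 * 0.949 = 635
45–59: 660 * 0.956 = 631
60–74: 270 * 0.941 = 254
→ [449, 282, 635, 631, 254]

282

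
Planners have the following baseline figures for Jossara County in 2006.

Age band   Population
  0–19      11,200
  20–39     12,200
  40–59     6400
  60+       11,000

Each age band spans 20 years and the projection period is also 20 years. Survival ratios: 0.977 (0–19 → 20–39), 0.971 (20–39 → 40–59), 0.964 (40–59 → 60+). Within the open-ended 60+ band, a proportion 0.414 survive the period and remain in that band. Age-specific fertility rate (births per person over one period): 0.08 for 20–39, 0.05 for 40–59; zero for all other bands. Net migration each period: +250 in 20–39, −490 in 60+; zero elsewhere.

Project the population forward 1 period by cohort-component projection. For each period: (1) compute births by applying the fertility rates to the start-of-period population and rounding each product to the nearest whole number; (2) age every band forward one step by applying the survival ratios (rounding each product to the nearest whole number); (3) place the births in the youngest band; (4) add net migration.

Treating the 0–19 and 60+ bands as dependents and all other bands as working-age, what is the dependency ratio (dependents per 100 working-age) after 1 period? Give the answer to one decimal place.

50.0

— Period 1 —
Births: 12200 × 0.08 = 976, 6400 × 0.05 = 320 → total 1296
20–39: 11200 × 0.977 = 10942
40–59: 12200 × 0.971 = 11846
60+: 6400 × 0.964 + 11000 × 0.414 = 6170 + 4554 = 10724
Net migration: 20–39 + 250 → 11192; 60+ − 490 → 10234
End of period: [1296, 11192, 11846, 10234]
Dependents (band 0–19 + band 60+) = 1296 + 10234 = 11530; working-age = 23038; ratio = 11530/23038 × 100 = 50.0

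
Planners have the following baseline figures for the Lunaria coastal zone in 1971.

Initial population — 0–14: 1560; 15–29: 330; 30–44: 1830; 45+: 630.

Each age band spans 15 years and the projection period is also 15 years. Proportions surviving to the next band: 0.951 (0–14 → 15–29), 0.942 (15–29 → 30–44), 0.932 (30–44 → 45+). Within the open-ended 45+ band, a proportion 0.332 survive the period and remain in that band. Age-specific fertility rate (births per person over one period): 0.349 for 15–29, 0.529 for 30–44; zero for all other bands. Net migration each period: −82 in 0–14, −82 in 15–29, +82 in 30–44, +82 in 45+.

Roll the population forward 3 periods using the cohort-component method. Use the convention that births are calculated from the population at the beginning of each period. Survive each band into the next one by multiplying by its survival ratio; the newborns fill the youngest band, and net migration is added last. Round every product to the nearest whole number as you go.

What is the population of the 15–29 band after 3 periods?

503

Numbering the groups 1..4 from youngest to oldest:
[period 1]
Births: 330 * 0.349 = 115, 1830 * 0.529 = 968 — total 1083
Group 2: 1560 * 0.951 = 1484
Group 3: 330 * 0.942 = 311
Group 4: 1830 * 0.932 + 630 * 0.332 = 1706 + 209 = 1915
Net migration: Group 1 − 82 → 1001; Group 2 − 82 → 1402; Group 3 + 82 → 393; Group 4 + 82 → 1997
→ [1001, 1402, 393, 1997]
[period 2]
Births: 1402 * 0.349 = 489, 393 * 0.529 = 208 — total 697
Group 2: 1001 * 0.951 = 952
Group 3: 1402 * 0.942 = 1321
Group 4: 393 * 0.932 + 1997 * 0.332 = 366 + 663 = 1029
Net migration: Group 1 − 82 → 615; Group 2 − 82 → 870; Group 3 + 82 → 1403; Group 4 + 82 → 1111
→ [615, 870, 1403, 1111]
[period 3]
Births: 870 * 0.349 = 304, 1403 * 0.529 = 742 — total 1046
Group 2: 615 * 0.951 = 585
Group 3: 870 * 0.942 = 820
Group 4: 1403 * 0.932 + 1111 * 0.332 = 1308 + 369 = 1677
Net migration: Group 1 − 82 → 964; Group 2 − 82 → 503; Group 3 + 82 → 902; Group 4 + 82 → 1759
→ [964, 503, 902, 1759]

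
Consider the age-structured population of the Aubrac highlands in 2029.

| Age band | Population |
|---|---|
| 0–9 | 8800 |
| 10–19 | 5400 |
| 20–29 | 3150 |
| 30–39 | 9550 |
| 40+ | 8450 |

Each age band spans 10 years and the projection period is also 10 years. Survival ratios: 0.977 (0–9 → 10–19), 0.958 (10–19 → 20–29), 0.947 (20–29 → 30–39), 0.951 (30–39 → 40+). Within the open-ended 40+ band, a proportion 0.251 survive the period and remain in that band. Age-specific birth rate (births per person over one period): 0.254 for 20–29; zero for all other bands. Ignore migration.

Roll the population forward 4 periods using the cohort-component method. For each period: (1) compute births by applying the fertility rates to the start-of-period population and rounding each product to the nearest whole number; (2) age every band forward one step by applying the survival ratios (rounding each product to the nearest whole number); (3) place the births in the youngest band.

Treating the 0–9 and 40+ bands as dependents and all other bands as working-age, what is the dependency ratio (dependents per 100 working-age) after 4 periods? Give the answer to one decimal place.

After projecting period 1:
Births: 3150 * 0.254 = 800
10–19: 8800 * 0.977 = 8598
20–29: 5400 * 0.958 = 5173
30–39: 3150 * 0.947 = 2983
40+: 9550 * 0.951 + 8450 * 0.251 = 9082 + 2121 = 11203
Population now: 0–9=800, 10–19=8598, 20–29=5173, 30–39=2983, 40+=11203
After projecting period 2:
Births: 5173 * 0.254 = 1314
10–19: 800 * 0.977 = 782
20–29: 8598 * 0.958 = 8237
30–39: 5173 * 0.947 = 4899
40+: 2983 * 0.951 + 11203 * 0.251 = 2837 + 2812 = 5649
Population now: 0–9=1314, 10–19=782, 20–29=8237, 30–39=4899, 40+=5649
After projecting period 3:
Births: 8237 * 0.254 = 2092
10–19: 1314 * 0.977 = 1284
20–29: 782 * 0.958 = 749
30–39: 8237 * 0.947 = 7800
40+: 4899 * 0.951 + 5649 * 0.251 = 4659 + 1418 = 6077
Population now: 0–9=2092, 10–19=1284, 20–29=749, 30–39=7800, 40+=6077
After projecting period 4:
Births: 749 * 0.254 = 190
10–19: 2092 * 0.977 = 2044
20–29: 1284 * 0.958 = 1230
30–39: 749 * 0.947 = 709
40+: 7800 * 0.951 + 6077 * 0.251 = 7418 + 1525 = 8943
Population now: 0–9=190, 10–19=2044, 20–29=1230, 30–39=709, 40+=8943
Dependents (band 0–9 + band 40+) = 190 + 8943 = 9133; working-age = 3983; ratio = 9133/3983 × 100 = 229.3

229.3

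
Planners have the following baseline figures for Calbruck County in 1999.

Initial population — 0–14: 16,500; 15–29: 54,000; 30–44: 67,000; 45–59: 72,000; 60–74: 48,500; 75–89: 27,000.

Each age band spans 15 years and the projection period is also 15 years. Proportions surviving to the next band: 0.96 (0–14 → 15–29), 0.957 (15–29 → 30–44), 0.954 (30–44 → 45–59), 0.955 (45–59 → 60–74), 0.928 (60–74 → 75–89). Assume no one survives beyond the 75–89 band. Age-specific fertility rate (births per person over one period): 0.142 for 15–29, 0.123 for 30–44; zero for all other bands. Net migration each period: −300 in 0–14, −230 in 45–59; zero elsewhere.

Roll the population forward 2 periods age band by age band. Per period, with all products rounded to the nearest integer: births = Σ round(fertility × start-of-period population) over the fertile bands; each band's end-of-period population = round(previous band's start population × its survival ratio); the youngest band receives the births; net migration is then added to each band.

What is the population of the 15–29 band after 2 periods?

Period 1.
Births: 54000 * 0.142 = 7668, 67000 * 0.123 = 8241 — total 15909
15–29: 16500 * 0.96 = 15840
30–44: 54000 * 0.957 = 51678
45–59: 67000 * 0.954 = 63918
60–74: 72000 * 0.955 = 68760
75–89: 48500 * 0.928 = 45008
Net migration: 0–14 − 300 → 15609; 45–59 − 230 → 63688
Giving 15609 / 15840 / 51678 / 63688 / 68760 / 45008.
Period 2.
Births: 15840 * 0.142 = 2249, 51678 * 0.123 = 6356 — total 8605
15–29: 15609 * 0.96 = 14985
30–44: 15840 * 0.957 = 15159
45–59: 51678 * 0.954 = 49301
60–74: 63688 * 0.955 = 60822
75–89: 68760 * 0.928 = 63809
Net migration: 0–14 − 300 → 8305; 45–59 − 230 → 49071
Giving 8305 / 14985 / 15159 / 49071 / 60822 / 63809.

14985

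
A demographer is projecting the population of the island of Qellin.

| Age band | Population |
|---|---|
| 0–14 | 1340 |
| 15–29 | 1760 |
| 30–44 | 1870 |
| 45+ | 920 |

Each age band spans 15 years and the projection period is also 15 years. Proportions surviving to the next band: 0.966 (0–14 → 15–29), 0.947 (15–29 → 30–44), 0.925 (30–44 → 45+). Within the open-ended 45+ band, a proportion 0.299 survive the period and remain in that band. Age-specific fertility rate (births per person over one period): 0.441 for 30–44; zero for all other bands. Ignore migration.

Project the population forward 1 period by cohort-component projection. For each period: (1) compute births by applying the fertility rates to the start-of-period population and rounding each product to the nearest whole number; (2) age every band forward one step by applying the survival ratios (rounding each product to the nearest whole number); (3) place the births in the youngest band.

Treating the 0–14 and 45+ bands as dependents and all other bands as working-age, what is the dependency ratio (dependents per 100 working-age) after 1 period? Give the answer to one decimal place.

95.6

Numbering the groups 1..4 from youngest to oldest:
— Period 1 —
Births: 1870 * 0.441 = 825
Group 2: 1340 * 0.966 = 1294
Group 3: 1760 * 0.947 = 1667
Group 4: 1870 * 0.925 + 920 * 0.299 = 1730 + 275 = 2005
Population now: 0–14=825, 15–29=1294, 30–44=1667, 45+=2005
Dependents (band 0–14 + band 45+) = 825 + 2005 = 2830; working-age = 2961; ratio = 2830/2961 × 100 = 95.6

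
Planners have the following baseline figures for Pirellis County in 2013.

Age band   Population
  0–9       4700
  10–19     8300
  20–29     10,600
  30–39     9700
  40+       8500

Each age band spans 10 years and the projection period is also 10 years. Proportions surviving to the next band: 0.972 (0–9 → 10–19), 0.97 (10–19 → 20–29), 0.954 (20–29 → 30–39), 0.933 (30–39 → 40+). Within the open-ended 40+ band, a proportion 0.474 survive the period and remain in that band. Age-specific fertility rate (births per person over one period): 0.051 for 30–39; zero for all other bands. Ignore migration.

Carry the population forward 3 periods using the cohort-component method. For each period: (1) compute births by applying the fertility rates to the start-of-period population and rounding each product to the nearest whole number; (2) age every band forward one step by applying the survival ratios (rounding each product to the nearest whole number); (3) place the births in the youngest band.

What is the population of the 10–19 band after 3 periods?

502

Let band 1 be 0–9 through band 5 = 40+.
— Period 1 —
Births: 9700 * 0.051 = 495
Band 2: 4700 * 0.972 = 4568
Band 3: 8300 * 0.97 = 8051
Band 4: 10600 * 0.954 = 10112
Band 5: 9700 * 0.933 + 8500 * 0.474 = 9050 + 4029 = 13079
Giving 495 / 4568 / 8051 / 10112 / 13079.
— Period 2 —
Births: 10112 * 0.051 = 516
Band 2: 495 * 0.972 = 481
Band 3: 4568 * 0.97 = 4431
Band 4: 8051 * 0.954 = 7681
Band 5: 10112 * 0.933 + 13079 * 0.474 = 9434 + 6199 = 15633
Giving 516 / 481 / 4431 / 7681 / 15633.
— Period 3 —
Births: 7681 * 0.051 = 392
Band 2: 516 * 0.972 = 502
Band 3: 481 * 0.97 = 467
Band 4: 4431 * 0.954 = 4227
Band 5: 7681 * 0.933 + 15633 * 0.474 = 7166 + 7410 = 14576
Giving 392 / 502 / 467 / 4227 / 14576.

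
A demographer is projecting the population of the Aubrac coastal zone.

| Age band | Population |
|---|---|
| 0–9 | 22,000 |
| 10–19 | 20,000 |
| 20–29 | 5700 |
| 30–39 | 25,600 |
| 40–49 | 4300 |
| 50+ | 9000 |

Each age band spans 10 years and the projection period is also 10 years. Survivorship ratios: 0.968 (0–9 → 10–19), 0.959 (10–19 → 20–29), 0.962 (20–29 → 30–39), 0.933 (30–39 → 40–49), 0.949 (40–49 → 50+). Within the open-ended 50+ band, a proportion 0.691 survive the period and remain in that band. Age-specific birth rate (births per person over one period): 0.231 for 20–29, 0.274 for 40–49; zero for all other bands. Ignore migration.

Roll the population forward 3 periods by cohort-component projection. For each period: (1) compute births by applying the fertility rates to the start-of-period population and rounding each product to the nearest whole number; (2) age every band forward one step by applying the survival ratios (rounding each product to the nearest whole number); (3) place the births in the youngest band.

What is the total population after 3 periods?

Call the bands 1 to 6, youngest first.
[period 1]
Births: 5700 × 0.231 = 1317, 4300 × 0.274 = 1178 → total 2495
Band 2: 22000 × 0.968 = 21296
Band 3: 20000 × 0.959 = 19180
Band 4: 5700 × 0.962 = 5483
Band 5: 25600 × 0.933 = 23885
Band 6: 4300 × 0.949 + 9000 × 0.691 = 4081 + 6219 = 10300
Population now: 0–9=2495, 10–19=21296, 20–29=19180, 30–39=5483, 40–49=23885, 50+=10300
[period 2]
Births: 19180 × 0.231 = 4431, 23885 × 0.274 = 6544 → total 10975
Band 2: 2495 × 0.968 = 2415
Band 3: 21296 × 0.959 = 20423
Band 4: 19180 × 0.962 = 18451
Band 5: 5483 × 0.933 = 5116
Band 6: 23885 × 0.949 + 10300 × 0.691 = 22667 + 7117 = 29784
Population now: 0–9=10975, 10–19=2415, 20–29=20423, 30–39=18451, 40–49=5116, 50+=29784
[period 3]
Births: 20423 × 0.231 = 4718, 5116 × 0.274 = 1402 → total 6120
Band 2: 10975 × 0.968 = 10624
Band 3: 2415 × 0.959 = 2316
Band 4: 20423 × 0.962 = 19647
Band 5: 18451 × 0.933 = 17215
Band 6: 5116 × 0.949 + 29784 × 0.691 = 4855 + 20581 = 25436
Population now: 0–9=6120, 10–19=10624, 20–29=2316, 30–39=19647, 40–49=17215, 50+=25436
Total after period 3: 6120 + 10624 + 2316 + 19647 + 17215 + 25436 = 81358

81358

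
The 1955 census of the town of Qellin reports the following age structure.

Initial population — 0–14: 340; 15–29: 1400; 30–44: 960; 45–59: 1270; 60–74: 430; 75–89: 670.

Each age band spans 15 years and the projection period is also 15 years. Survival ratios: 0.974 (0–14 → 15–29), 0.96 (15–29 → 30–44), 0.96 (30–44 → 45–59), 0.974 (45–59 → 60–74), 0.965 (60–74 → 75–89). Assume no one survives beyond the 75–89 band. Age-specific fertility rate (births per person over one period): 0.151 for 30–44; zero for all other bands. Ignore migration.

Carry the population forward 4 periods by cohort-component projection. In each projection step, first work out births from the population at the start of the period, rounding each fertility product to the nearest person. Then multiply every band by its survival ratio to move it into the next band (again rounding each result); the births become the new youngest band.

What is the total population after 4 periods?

1896

[period 1]
Births: 960 × 0.151 = 145
15–29: 340 × 0.974 = 331
30–44: 1400 × 0.96 = 1344
45–59: 960 × 0.96 = 922
60–74: 1270 × 0.974 = 1237
75–89: 430 × 0.965 = 415
End of period: [145, 331, 1344, 922, 1237, 415]
[period 2]
Births: 1344 × 0.151 = 203
15–29: 145 × 0.974 = 141
30–44: 331 × 0.96 = 318
45–59: 1344 × 0.96 = 1290
60–74: 922 × 0.974 = 898
75–89: 1237 × 0.965 = 1194
End of period: [203, 141, 318, 1290, 898, 1194]
[period 3]
Births: 318 × 0.151 = 48
15–29: 203 × 0.974 = 198
30–44: 141 × 0.96 = 135
45–59: 318 × 0.96 = 305
60–74: 1290 × 0.974 = 1256
75–89: 898 × 0.965 = 867
End of period: [48, 198, 135, 305, 1256, 867]
[period 4]
Births: 135 × 0.151 = 20
15–29: 48 × 0.974 = 47
30–44: 198 × 0.96 = 190
45–59: 135 × 0.96 = 130
60–74: 305 × 0.974 = 297
75–89: 1256 × 0.965 = 1212
End of period: [20, 47, 190, 130, 297, 1212]
Total after period 4: 20 + 47 + 190 + 130 + 297 + 1212 = 1896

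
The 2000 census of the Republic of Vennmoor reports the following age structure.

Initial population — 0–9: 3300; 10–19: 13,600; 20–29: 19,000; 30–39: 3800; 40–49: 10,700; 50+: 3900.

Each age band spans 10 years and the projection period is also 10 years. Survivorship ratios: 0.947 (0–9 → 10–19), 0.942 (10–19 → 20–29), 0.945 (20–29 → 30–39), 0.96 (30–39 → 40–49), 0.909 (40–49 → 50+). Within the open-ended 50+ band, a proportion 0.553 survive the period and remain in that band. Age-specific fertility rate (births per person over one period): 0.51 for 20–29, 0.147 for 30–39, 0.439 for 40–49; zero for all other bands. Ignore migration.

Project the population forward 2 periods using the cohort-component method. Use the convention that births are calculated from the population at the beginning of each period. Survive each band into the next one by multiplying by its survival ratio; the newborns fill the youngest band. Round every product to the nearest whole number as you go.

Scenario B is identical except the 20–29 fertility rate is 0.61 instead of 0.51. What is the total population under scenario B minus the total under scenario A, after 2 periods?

3080

— Period 1 —
Births: 19000 * 0.51 = 9690  |  3800 * 0.147 = 559  |  10700 * 0.439 = 4697 — total 14946
10–19: 3300 * 0.947 = 3125
20–29: 13600 * 0.942 = 12811
30–39: 19000 * 0.945 = 17955
40–49: 3800 * 0.96 = 3648
50+: 10700 * 0.909 + 3900 * 0.553 = 9726 + 2157 = 11883
End of period: [14946, 3125, 12811, 17955, 3648, 11883]
— Period 2 —
Births: 12811 * 0.51 = 6534  |  17955 * 0.147 = 2639  |  3648 * 0.439 = 1601 — total 10774
10–19: 14946 * 0.947 = 14154
20–29: 3125 * 0.942 = 2944
30–39: 12811 * 0.945 = 12106
40–49: 17955 * 0.96 = 17237
50+: 3648 * 0.909 + 11883 * 0.553 = 3316 + 6571 = 9887
End of period: [10774, 14154, 2944, 12106, 17237, 9887]
Scenario A total after 2 periods: 67102
Scenario B projection —
— Period 1 —
Births: 19000 * 0.61 = 11590  |  3800 * 0.147 = 559  |  10700 * 0.439 = 4697 — total 16846
10–19: 3300 * 0.947 = 3125
20–29: 13600 * 0.942 = 12811
30–39: 19000 * 0.945 = 17955
40–49: 3800 * 0.96 = 3648
50+: 10700 * 0.909 + 3900 * 0.553 = 9726 + 2157 = 11883
End of period: [16846, 3125, 12811, 17955, 3648, 11883]
— Period 2 —
Births: 12811 * 0.61 = 7815  |  17955 * 0.147 = 2639  |  3648 * 0.439 = 1601 — total 12055
10–19: 16846 * 0.947 = 15953
20–29: 3125 * 0.942 = 2944
30–39: 12811 * 0.945 = 12106
40–49: 17955 * 0.96 = 17237
50+: 3648 * 0.909 + 11883 * 0.553 = 3316 + 6571 = 9887
End of period: [12055, 15953, 2944, 12106, 17237, 9887]
Scenario B total after 2 periods: 70182
Difference B − A = 70182 − 67102 = 3080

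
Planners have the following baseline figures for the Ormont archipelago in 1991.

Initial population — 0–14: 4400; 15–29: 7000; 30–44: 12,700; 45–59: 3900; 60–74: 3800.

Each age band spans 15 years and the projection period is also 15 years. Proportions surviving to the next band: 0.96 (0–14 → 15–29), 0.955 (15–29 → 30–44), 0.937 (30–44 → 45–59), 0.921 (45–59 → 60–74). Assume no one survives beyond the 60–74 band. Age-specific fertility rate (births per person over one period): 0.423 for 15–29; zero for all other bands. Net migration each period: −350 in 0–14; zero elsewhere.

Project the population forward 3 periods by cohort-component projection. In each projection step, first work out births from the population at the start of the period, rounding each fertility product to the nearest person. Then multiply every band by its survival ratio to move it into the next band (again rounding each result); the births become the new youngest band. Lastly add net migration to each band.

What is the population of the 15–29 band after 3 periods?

1380

Numbering the groups 1..5 from youngest to oldest:
[period 1]
Births: 7000 × 0.423 = 2961
Group 2: 4400 × 0.96 = 4224
Group 3: 7000 × 0.955 = 6685
Group 4: 12700 × 0.937 = 11900
Group 5: 3900 × 0.921 = 3592
Net migration: Group 1 − 350 → 2611
Population now: 0–14=2611, 15–29=4224, 30–44=6685, 45–59=11900, 60–74=3592
[period 2]
Births: 4224 × 0.423 = 1787
Group 2: 2611 × 0.96 = 2507
Group 3: 4224 × 0.955 = 4034
Group 4: 6685 × 0.937 = 6264
Group 5: 11900 × 0.921 = 10960
Net migration: Group 1 − 350 → 1437
Population now: 0–14=1437, 15–29=2507, 30–44=4034, 45–59=6264, 60–74=10960
[period 3]
Births: 2507 × 0.423 = 1060
Group 2: 1437 × 0.96 = 1380
Group 3: 2507 × 0.955 = 2394
Group 4: 4034 × 0.937 = 3780
Group 5: 6264 × 0.921 = 5769
Net migration: Group 1 − 350 → 710
Population now: 0–14=710, 15–29=1380, 30–44=2394, 45–59=3780, 60–74=5769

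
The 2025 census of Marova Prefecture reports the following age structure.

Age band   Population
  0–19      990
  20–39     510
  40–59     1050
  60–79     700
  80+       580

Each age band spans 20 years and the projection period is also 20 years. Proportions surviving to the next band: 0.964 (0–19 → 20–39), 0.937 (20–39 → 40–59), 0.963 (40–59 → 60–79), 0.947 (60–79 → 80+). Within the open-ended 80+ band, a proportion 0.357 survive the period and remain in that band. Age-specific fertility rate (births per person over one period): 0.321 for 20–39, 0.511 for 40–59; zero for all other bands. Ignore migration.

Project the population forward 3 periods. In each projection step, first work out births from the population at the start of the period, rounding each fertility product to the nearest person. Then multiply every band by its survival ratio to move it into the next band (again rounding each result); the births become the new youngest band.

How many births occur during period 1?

701

Period 1.
Births: 510 * 0.321 = 164  |  1050 * 0.511 = 537 → total 701
20–39: 990 * 0.964 = 954
40–59: 510 * 0.937 = 478
60–79: 1050 * 0.963 = 1011
80+: 700 * 0.947 + 580 * 0.357 = 663 + 207 = 870
Giving 701 / 954 / 478 / 1011 / 870.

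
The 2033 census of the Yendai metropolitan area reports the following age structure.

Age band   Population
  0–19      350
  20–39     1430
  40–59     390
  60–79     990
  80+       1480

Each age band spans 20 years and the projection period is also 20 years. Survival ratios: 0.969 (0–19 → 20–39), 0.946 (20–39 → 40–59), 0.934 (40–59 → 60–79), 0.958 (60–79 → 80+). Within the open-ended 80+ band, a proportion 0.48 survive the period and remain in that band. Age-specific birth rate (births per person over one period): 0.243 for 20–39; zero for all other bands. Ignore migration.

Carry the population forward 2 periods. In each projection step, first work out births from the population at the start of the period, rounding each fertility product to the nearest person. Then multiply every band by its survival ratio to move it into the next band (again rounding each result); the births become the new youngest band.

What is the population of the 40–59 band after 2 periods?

321

— Period 1 —
Births: 1430 * 0.243 = 347
20–39: 350 * 0.969 = 339
40–59: 1430 * 0.946 = 1353
60–79: 390 * 0.934 = 364
80+: 990 * 0.958 + 1480 * 0.48 = 948 + 710 = 1658
Giving 347 / 339 / 1353 / 364 / 1658.
— Period 2 —
Births: 339 * 0.243 = 82
20–39: 347 * 0.969 = 336
40–59: 339 * 0.946 = 321
60–79: 1353 * 0.934 = 1264
80+: 364 * 0.958 + 1658 * 0.48 = 349 + 796 = 1145
Giving 82 / 336 / 321 / 1264 / 1145.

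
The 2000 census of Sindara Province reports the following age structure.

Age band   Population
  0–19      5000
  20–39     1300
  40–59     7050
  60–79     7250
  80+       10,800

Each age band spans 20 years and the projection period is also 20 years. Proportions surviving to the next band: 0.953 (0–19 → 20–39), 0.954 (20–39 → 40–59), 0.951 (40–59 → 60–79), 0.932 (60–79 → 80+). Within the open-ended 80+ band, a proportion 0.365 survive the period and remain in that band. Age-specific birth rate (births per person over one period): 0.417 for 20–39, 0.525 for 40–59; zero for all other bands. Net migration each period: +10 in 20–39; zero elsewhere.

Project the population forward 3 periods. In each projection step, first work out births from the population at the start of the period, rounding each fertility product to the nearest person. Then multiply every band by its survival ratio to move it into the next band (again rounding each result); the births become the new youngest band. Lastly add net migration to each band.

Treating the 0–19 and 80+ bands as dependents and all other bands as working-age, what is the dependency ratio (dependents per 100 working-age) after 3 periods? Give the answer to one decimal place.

Period 1:
Births: 1300 × 0.417 = 542 ; 7050 × 0.525 = 3701 → 4243
20–39: 5000 × 0.953 = 4765
40–59: 1300 × 0.954 = 1240
60–79: 7050 × 0.951 = 6705
80+: 7250 × 0.932 + 10800 × 0.365 = 6757 + 3942 = 10699
Net migration: 20–39 + 10 → 4775
Giving 4243 / 4775 / 1240 / 6705 / 10699.
Period 2:
Births: 4775 × 0.417 = 1991 ; 1240 × 0.525 = 651 → 2642
20–39: 4243 × 0.953 = 4044
40–59: 4775 × 0.954 = 4555
60–79: 1240 × 0.951 = 1179
80+: 6705 × 0.932 + 10699 × 0.365 = 6249 + 3905 = 10154
Net migration: 20–39 + 10 → 4054
Giving 2642 / 4054 / 4555 / 1179 / 10154.
Period 3:
Births: 4054 × 0.417 = 1691 ; 4555 × 0.525 = 2391 → 4082
20–39: 2642 × 0.953 = 2518
40–59: 4054 × 0.954 = 3868
60–79: 4555 × 0.951 = 4332
80+: 1179 × 0.932 + 10154 × 0.365 = 1099 + 3706 = 4805
Net migration: 20–39 + 10 → 2528
Giving 4082 / 2528 / 3868 / 4332 / 4805.
Dependents (band 0–19 + band 80+) = 4082 + 4805 = 8887; working-age = 10728; ratio = 8887/10728 × 100 = 82.8

82.8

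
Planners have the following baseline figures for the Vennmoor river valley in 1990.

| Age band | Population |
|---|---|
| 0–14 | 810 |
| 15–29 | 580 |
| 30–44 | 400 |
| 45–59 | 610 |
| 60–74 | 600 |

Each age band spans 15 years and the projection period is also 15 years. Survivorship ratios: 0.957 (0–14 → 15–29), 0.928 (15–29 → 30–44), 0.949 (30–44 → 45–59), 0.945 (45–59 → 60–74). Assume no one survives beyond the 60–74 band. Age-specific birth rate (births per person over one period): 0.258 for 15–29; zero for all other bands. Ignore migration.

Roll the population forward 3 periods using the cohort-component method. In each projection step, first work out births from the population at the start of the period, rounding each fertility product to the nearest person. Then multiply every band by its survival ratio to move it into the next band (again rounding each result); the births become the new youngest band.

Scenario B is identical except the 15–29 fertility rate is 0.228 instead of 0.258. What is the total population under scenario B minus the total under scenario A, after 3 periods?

— Period 1 —
Births: 580 × 0.258 = 150
15–29: 810 × 0.957 = 775
30–44: 580 × 0.928 = 538
45–59: 400 × 0.949 = 380
60–74: 610 × 0.945 = 576
→ [150, 775, 538, 380, 576]
— Period 2 —
Births: 775 × 0.258 = 200
15–29: 150 × 0.957 = 144
30–44: 775 × 0.928 = 719
45–59: 538 × 0.949 = 511
60–74: 380 × 0.945 = 359
→ [200, 144, 719, 511, 359]
— Period 3 —
Births: 144 × 0.258 = 37
15–29: 200 × 0.957 = 191
30–44: 144 × 0.928 = 134
45–59: 719 × 0.949 = 682
60–74: 511 × 0.945 = 483
→ [37, 191, 134, 682, 483]
Scenario A total after 3 periods: 1527
Scenario B projection —
— Period 1 —
Births: 580 × 0.228 = 132
15–29: 810 × 0.957 = 775
30–44: 580 × 0.928 = 538
45–59: 400 × 0.949 = 380
60–74: 610 × 0.945 = 576
→ [132, 775, 538, 380, 576]
— Period 2 —
Births: 775 × 0.228 = 177
15–29: 132 × 0.957 = 126
30–44: 775 × 0.928 = 719
45–59: 538 × 0.949 = 511
60–74: 380 × 0.945 = 359
→ [177, 126, 719, 511, 359]
— Period 3 —
Births: 126 × 0.228 = 29
15–29: 177 × 0.957 = 169
30–44: 126 × 0.928 = 117
45–59: 719 × 0.949 = 682
60–74: 511 × 0.945 = 483
→ [29, 169, 117, 682, 483]
Scenario B total after 3 periods: 1480
Difference B − A = 1480 − 1527 = -47

-47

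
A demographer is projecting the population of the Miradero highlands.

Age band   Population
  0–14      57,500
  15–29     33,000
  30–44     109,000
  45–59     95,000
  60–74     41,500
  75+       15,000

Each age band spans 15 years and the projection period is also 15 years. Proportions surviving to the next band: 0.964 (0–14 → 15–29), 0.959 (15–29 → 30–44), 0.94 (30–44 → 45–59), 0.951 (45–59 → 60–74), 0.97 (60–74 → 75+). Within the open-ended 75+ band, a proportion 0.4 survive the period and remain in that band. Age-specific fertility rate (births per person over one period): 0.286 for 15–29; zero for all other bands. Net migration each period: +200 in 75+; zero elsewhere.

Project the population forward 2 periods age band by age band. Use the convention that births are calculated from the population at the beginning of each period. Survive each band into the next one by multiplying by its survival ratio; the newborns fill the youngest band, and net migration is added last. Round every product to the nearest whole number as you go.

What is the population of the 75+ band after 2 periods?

106417

Let band 1 be 0–14 through band 6 = 75+.
Period 1:
Births: 33000 × 0.286 = 9438
Band 2: 57500 × 0.964 = 55430
Band 3: 33000 × 0.959 = 31647
Band 4: 109000 × 0.94 = 102460
Band 5: 95000 × 0.951 = 90345
Band 6: 41500 × 0.97 + 15000 × 0.4 = 40255 + 6000 = 46255
Net migration: Band 6 + 200 → 46455
End of period: [9438, 55430, 31647, 102460, 90345, 46455]
Period 2:
Births: 55430 × 0.286 = 15853
Band 2: 9438 × 0.964 = 9098
Band 3: 55430 × 0.959 = 53157
Band 4: 31647 × 0.94 = 29748
Band 5: 102460 × 0.951 = 97439
Band 6: 90345 × 0.97 + 46455 × 0.4 = 87635 + 18582 = 106217
Net migration: Band 6 + 200 → 106417
End of period: [15853, 9098, 53157, 29748, 97439, 106417]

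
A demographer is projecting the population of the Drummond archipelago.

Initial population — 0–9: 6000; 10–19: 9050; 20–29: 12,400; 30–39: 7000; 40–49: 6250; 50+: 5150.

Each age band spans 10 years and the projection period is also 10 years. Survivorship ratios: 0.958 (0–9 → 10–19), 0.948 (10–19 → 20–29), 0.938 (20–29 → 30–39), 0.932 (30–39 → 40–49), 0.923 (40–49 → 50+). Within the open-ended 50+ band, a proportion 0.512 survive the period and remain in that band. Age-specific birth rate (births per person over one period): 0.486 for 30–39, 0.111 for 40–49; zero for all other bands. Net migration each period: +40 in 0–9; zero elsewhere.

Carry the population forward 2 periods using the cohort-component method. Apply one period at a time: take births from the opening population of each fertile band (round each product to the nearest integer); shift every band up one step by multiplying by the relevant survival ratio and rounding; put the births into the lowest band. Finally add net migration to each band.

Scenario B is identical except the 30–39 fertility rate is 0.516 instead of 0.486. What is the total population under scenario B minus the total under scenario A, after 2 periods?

550

(Groups numbered youngest = 1 to oldest = 6.)
Period 1:
Births: 7000 × 0.486 = 3402  |  6250 × 0.111 = 694 ⇒ total 4096
Group 2: 6000 × 0.958 = 5748
Group 3: 9050 × 0.948 = 8579
Group 4: 12400 × 0.938 = 11631
Group 5: 7000 × 0.932 = 6524
Group 6: 6250 × 0.923 + 5150 × 0.512 = 5769 + 2637 = 8406
Net migration: Group 1 + 40 → 4136
Giving 4136 / 5748 / 8579 / 11631 / 6524 / 8406.
Period 2:
Births: 11631 × 0.486 = 5653  |  6524 × 0.111 = 724 ⇒ total 6377
Group 2: 4136 × 0.958 = 3962
Group 3: 5748 × 0.948 = 5449
Group 4: 8579 × 0.938 = 8047
Group 5: 11631 × 0.932 = 10840
Group 6: 6524 × 0.923 + 8406 × 0.512 = 6022 + 4304 = 10326
Net migration: Group 1 + 40 → 6417
Giving 6417 / 3962 / 5449 / 8047 / 10840 / 10326.
Scenario A total after 2 periods: 45041
Scenario B projection —
Period 1:
Births: 7000 × 0.516 = 3612  |  6250 × 0.111 = 694 ⇒ total 4306
Group 2: 6000 × 0.958 = 5748
Group 3: 9050 × 0.948 = 8579
Group 4: 12400 × 0.938 = 11631
Group 5: 7000 × 0.932 = 6524
Group 6: 6250 × 0.923 + 5150 × 0.512 = 5769 + 2637 = 8406
Net migration: Group 1 + 40 → 4346
Giving 4346 / 5748 / 8579 / 11631 / 6524 / 8406.
Period 2:
Births: 11631 × 0.516 = 6002  |  6524 × 0.111 = 724 ⇒ total 6726
Group 2: 4346 × 0.958 = 4163
Group 3: 5748 × 0.948 = 5449
Group 4: 8579 × 0.938 = 8047
Group 5: 11631 × 0.932 = 10840
Group 6: 6524 × 0.923 + 8406 × 0.512 = 6022 + 4304 = 10326
Net migration: Group 1 + 40 → 6766
Giving 6766 / 4163 / 5449 / 8047 / 10840 / 10326.
Scenario B total after 2 periods: 45591
Difference B − A = 45591 − 45041 = 550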